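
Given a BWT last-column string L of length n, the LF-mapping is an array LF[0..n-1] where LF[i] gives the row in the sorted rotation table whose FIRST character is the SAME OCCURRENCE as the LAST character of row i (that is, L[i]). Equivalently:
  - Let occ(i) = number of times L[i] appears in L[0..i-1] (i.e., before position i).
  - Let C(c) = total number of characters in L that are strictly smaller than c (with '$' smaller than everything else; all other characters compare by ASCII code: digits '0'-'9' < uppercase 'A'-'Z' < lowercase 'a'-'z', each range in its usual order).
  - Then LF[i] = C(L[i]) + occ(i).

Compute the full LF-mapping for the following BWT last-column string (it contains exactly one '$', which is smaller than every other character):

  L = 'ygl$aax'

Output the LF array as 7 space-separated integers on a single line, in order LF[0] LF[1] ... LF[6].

Char counts: '$':1, 'a':2, 'g':1, 'l':1, 'x':1, 'y':1
C (first-col start): C('$')=0, C('a')=1, C('g')=3, C('l')=4, C('x')=5, C('y')=6
L[0]='y': occ=0, LF[0]=C('y')+0=6+0=6
L[1]='g': occ=0, LF[1]=C('g')+0=3+0=3
L[2]='l': occ=0, LF[2]=C('l')+0=4+0=4
L[3]='$': occ=0, LF[3]=C('$')+0=0+0=0
L[4]='a': occ=0, LF[4]=C('a')+0=1+0=1
L[5]='a': occ=1, LF[5]=C('a')+1=1+1=2
L[6]='x': occ=0, LF[6]=C('x')+0=5+0=5

Answer: 6 3 4 0 1 2 5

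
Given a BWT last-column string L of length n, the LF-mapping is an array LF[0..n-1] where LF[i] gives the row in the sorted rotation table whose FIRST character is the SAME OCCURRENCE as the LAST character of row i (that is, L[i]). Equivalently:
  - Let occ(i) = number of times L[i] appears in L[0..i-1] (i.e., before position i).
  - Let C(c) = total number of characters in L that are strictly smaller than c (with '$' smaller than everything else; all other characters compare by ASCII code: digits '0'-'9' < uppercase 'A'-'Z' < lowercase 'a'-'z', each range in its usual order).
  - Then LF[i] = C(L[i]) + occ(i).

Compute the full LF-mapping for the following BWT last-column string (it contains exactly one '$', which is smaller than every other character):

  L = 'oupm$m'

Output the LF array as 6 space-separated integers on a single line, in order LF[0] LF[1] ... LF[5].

Char counts: '$':1, 'm':2, 'o':1, 'p':1, 'u':1
C (first-col start): C('$')=0, C('m')=1, C('o')=3, C('p')=4, C('u')=5
L[0]='o': occ=0, LF[0]=C('o')+0=3+0=3
L[1]='u': occ=0, LF[1]=C('u')+0=5+0=5
L[2]='p': occ=0, LF[2]=C('p')+0=4+0=4
L[3]='m': occ=0, LF[3]=C('m')+0=1+0=1
L[4]='$': occ=0, LF[4]=C('$')+0=0+0=0
L[5]='m': occ=1, LF[5]=C('m')+1=1+1=2

Answer: 3 5 4 1 0 2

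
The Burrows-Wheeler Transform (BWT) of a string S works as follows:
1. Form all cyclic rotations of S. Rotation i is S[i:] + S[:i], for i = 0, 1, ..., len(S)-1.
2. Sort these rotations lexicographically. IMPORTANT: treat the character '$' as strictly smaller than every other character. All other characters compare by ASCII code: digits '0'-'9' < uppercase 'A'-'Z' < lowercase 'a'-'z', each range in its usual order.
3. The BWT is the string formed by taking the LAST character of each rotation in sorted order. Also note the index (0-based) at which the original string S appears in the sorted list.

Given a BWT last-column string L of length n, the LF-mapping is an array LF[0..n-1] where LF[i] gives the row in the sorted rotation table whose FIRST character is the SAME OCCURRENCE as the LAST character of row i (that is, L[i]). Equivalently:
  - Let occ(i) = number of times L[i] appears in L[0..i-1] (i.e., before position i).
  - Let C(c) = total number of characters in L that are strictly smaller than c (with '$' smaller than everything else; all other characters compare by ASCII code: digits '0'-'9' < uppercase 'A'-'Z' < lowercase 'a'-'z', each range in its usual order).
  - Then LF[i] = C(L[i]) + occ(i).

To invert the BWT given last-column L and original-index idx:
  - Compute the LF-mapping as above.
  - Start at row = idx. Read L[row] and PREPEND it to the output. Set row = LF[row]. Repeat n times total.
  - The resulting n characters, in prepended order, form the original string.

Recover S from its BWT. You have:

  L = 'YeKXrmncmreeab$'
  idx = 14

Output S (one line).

LF mapping: 3 7 1 2 13 10 12 6 11 14 8 9 4 5 0
Walk LF starting at row 14, prepending L[row]:
  step 1: row=14, L[14]='$', prepend. Next row=LF[14]=0
  step 2: row=0, L[0]='Y', prepend. Next row=LF[0]=3
  step 3: row=3, L[3]='X', prepend. Next row=LF[3]=2
  step 4: row=2, L[2]='K', prepend. Next row=LF[2]=1
  step 5: row=1, L[1]='e', prepend. Next row=LF[1]=7
  step 6: row=7, L[7]='c', prepend. Next row=LF[7]=6
  step 7: row=6, L[6]='n', prepend. Next row=LF[6]=12
  step 8: row=12, L[12]='a', prepend. Next row=LF[12]=4
  step 9: row=4, L[4]='r', prepend. Next row=LF[4]=13
  step 10: row=13, L[13]='b', prepend. Next row=LF[13]=5
  step 11: row=5, L[5]='m', prepend. Next row=LF[5]=10
  step 12: row=10, L[10]='e', prepend. Next row=LF[10]=8
  step 13: row=8, L[8]='m', prepend. Next row=LF[8]=11
  step 14: row=11, L[11]='e', prepend. Next row=LF[11]=9
  step 15: row=9, L[9]='r', prepend. Next row=LF[9]=14
Reversed output: remembranceKXY$

Answer: remembranceKXY$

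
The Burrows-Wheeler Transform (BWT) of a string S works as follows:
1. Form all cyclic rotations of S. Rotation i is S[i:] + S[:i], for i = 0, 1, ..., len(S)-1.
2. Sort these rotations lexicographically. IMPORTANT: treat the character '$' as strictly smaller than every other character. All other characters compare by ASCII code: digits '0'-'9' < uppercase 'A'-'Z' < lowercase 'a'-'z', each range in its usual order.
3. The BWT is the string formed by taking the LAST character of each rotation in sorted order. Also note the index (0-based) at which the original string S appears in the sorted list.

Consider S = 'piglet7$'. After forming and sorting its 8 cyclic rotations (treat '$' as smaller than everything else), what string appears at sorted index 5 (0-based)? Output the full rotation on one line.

Answer: let7$pig

Derivation:
All 8 rotations (rotation i = S[i:]+S[:i]):
  rot[0] = piglet7$
  rot[1] = iglet7$p
  rot[2] = glet7$pi
  rot[3] = let7$pig
  rot[4] = et7$pigl
  rot[5] = t7$pigle
  rot[6] = 7$piglet
  rot[7] = $piglet7
Sorted (with $ < everything):
  sorted[0] = $piglet7
  sorted[1] = 7$piglet
  sorted[2] = et7$pigl
  sorted[3] = glet7$pi
  sorted[4] = iglet7$p
  sorted[5] = let7$pig
  sorted[6] = piglet7$
  sorted[7] = t7$pigle
sorted[5] = let7$pig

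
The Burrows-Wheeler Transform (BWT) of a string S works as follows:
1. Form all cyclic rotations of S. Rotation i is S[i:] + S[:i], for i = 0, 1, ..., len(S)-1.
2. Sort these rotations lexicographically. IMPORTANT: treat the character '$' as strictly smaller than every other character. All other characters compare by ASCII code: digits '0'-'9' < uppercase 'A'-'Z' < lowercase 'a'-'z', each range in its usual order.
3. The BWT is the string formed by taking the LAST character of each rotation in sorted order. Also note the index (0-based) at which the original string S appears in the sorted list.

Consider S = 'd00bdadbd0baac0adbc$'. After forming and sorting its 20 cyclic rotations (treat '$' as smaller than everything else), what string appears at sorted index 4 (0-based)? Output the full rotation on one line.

All 20 rotations (rotation i = S[i:]+S[:i]):
  rot[0] = d00bdadbd0baac0adbc$
  rot[1] = 00bdadbd0baac0adbc$d
  rot[2] = 0bdadbd0baac0adbc$d0
  rot[3] = bdadbd0baac0adbc$d00
  rot[4] = dadbd0baac0adbc$d00b
  rot[5] = adbd0baac0adbc$d00bd
  rot[6] = dbd0baac0adbc$d00bda
  rot[7] = bd0baac0adbc$d00bdad
  rot[8] = d0baac0adbc$d00bdadb
  rot[9] = 0baac0adbc$d00bdadbd
  rot[10] = baac0adbc$d00bdadbd0
  rot[11] = aac0adbc$d00bdadbd0b
  rot[12] = ac0adbc$d00bdadbd0ba
  rot[13] = c0adbc$d00bdadbd0baa
  rot[14] = 0adbc$d00bdadbd0baac
  rot[15] = adbc$d00bdadbd0baac0
  rot[16] = dbc$d00bdadbd0baac0a
  rot[17] = bc$d00bdadbd0baac0ad
  rot[18] = c$d00bdadbd0baac0adb
  rot[19] = $d00bdadbd0baac0adbc
Sorted (with $ < everything):
  sorted[0] = $d00bdadbd0baac0adbc
  sorted[1] = 00bdadbd0baac0adbc$d
  sorted[2] = 0adbc$d00bdadbd0baac
  sorted[3] = 0baac0adbc$d00bdadbd
  sorted[4] = 0bdadbd0baac0adbc$d0
  sorted[5] = aac0adbc$d00bdadbd0b
  sorted[6] = ac0adbc$d00bdadbd0ba
  sorted[7] = adbc$d00bdadbd0baac0
  sorted[8] = adbd0baac0adbc$d00bd
  sorted[9] = baac0adbc$d00bdadbd0
  sorted[10] = bc$d00bdadbd0baac0ad
  sorted[11] = bd0baac0adbc$d00bdad
  sorted[12] = bdadbd0baac0adbc$d00
  sorted[13] = c$d00bdadbd0baac0adb
  sorted[14] = c0adbc$d00bdadbd0baa
  sorted[15] = d00bdadbd0baac0adbc$
  sorted[16] = d0baac0adbc$d00bdadb
  sorted[17] = dadbd0baac0adbc$d00b
  sorted[18] = dbc$d00bdadbd0baac0a
  sorted[19] = dbd0baac0adbc$d00bda
sorted[4] = 0bdadbd0baac0adbc$d0

Answer: 0bdadbd0baac0adbc$d0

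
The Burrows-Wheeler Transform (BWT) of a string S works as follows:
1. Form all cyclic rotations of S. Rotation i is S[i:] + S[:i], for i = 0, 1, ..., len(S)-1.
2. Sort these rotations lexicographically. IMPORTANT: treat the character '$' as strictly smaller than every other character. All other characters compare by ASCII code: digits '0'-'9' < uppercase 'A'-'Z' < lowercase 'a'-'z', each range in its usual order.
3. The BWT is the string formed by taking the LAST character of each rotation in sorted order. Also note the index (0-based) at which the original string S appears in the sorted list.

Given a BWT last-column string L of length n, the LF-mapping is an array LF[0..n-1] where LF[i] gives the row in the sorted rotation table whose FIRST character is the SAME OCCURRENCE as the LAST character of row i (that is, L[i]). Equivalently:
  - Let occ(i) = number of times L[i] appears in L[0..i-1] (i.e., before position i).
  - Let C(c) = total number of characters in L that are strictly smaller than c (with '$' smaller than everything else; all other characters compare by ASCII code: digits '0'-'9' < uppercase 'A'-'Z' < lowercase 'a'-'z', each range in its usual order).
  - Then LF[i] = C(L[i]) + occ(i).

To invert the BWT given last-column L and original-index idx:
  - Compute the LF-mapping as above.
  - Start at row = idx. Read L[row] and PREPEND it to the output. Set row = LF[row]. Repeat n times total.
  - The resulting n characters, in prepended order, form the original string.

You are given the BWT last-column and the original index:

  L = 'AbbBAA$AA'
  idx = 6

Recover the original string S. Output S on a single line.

LF mapping: 1 7 8 6 2 3 0 4 5
Walk LF starting at row 6, prepending L[row]:
  step 1: row=6, L[6]='$', prepend. Next row=LF[6]=0
  step 2: row=0, L[0]='A', prepend. Next row=LF[0]=1
  step 3: row=1, L[1]='b', prepend. Next row=LF[1]=7
  step 4: row=7, L[7]='A', prepend. Next row=LF[7]=4
  step 5: row=4, L[4]='A', prepend. Next row=LF[4]=2
  step 6: row=2, L[2]='b', prepend. Next row=LF[2]=8
  step 7: row=8, L[8]='A', prepend. Next row=LF[8]=5
  step 8: row=5, L[5]='A', prepend. Next row=LF[5]=3
  step 9: row=3, L[3]='B', prepend. Next row=LF[3]=6
Reversed output: BAAbAAbA$

Answer: BAAbAAbA$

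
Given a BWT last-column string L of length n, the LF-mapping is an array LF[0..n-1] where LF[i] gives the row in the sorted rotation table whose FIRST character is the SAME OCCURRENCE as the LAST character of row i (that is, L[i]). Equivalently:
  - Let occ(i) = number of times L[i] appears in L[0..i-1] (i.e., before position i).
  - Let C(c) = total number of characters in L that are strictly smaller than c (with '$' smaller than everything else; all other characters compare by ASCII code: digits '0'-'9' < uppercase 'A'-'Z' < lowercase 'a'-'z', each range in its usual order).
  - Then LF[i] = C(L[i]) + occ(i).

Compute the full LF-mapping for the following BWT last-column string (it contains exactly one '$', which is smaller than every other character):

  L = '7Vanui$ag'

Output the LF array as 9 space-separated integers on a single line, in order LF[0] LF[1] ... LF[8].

Char counts: '$':1, '7':1, 'V':1, 'a':2, 'g':1, 'i':1, 'n':1, 'u':1
C (first-col start): C('$')=0, C('7')=1, C('V')=2, C('a')=3, C('g')=5, C('i')=6, C('n')=7, C('u')=8
L[0]='7': occ=0, LF[0]=C('7')+0=1+0=1
L[1]='V': occ=0, LF[1]=C('V')+0=2+0=2
L[2]='a': occ=0, LF[2]=C('a')+0=3+0=3
L[3]='n': occ=0, LF[3]=C('n')+0=7+0=7
L[4]='u': occ=0, LF[4]=C('u')+0=8+0=8
L[5]='i': occ=0, LF[5]=C('i')+0=6+0=6
L[6]='$': occ=0, LF[6]=C('$')+0=0+0=0
L[7]='a': occ=1, LF[7]=C('a')+1=3+1=4
L[8]='g': occ=0, LF[8]=C('g')+0=5+0=5

Answer: 1 2 3 7 8 6 0 4 5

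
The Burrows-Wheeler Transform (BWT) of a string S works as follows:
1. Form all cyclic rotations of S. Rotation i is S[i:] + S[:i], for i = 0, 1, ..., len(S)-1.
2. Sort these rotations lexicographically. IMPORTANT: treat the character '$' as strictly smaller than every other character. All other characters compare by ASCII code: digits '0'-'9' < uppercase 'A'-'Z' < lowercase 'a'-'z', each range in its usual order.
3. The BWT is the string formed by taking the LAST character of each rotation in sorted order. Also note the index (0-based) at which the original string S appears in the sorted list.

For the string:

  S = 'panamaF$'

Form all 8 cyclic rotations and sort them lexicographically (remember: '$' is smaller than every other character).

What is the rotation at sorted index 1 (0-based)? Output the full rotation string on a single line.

Answer: F$panama

Derivation:
All 8 rotations (rotation i = S[i:]+S[:i]):
  rot[0] = panamaF$
  rot[1] = anamaF$p
  rot[2] = namaF$pa
  rot[3] = amaF$pan
  rot[4] = maF$pana
  rot[5] = aF$panam
  rot[6] = F$panama
  rot[7] = $panamaF
Sorted (with $ < everything):
  sorted[0] = $panamaF
  sorted[1] = F$panama
  sorted[2] = aF$panam
  sorted[3] = amaF$pan
  sorted[4] = anamaF$p
  sorted[5] = maF$pana
  sorted[6] = namaF$pa
  sorted[7] = panamaF$
sorted[1] = F$panama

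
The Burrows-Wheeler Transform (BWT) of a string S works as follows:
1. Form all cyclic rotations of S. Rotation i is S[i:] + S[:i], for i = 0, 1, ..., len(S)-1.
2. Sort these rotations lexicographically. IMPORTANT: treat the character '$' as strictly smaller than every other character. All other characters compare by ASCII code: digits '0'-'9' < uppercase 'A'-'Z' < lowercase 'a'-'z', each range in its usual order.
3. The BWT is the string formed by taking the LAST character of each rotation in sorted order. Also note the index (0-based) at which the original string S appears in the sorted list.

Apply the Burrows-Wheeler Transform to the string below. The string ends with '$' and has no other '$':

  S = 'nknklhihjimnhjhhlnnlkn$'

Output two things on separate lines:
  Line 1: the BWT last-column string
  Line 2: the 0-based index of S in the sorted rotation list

Answer: njlnihhjhhnlnknhikmk$nl
20

Derivation:
All 23 rotations (rotation i = S[i:]+S[:i]):
  rot[0] = nknklhihjimnhjhhlnnlkn$
  rot[1] = knklhihjimnhjhhlnnlkn$n
  rot[2] = nklhihjimnhjhhlnnlkn$nk
  rot[3] = klhihjimnhjhhlnnlkn$nkn
  rot[4] = lhihjimnhjhhlnnlkn$nknk
  rot[5] = hihjimnhjhhlnnlkn$nknkl
  rot[6] = ihjimnhjhhlnnlkn$nknklh
  rot[7] = hjimnhjhhlnnlkn$nknklhi
  rot[8] = jimnhjhhlnnlkn$nknklhih
  rot[9] = imnhjhhlnnlkn$nknklhihj
  rot[10] = mnhjhhlnnlkn$nknklhihji
  rot[11] = nhjhhlnnlkn$nknklhihjim
  rot[12] = hjhhlnnlkn$nknklhihjimn
  rot[13] = jhhlnnlkn$nknklhihjimnh
  rot[14] = hhlnnlkn$nknklhihjimnhj
  rot[15] = hlnnlkn$nknklhihjimnhjh
  rot[16] = lnnlkn$nknklhihjimnhjhh
  rot[17] = nnlkn$nknklhihjimnhjhhl
  rot[18] = nlkn$nknklhihjimnhjhhln
  rot[19] = lkn$nknklhihjimnhjhhlnn
  rot[20] = kn$nknklhihjimnhjhhlnnl
  rot[21] = n$nknklhihjimnhjhhlnnlk
  rot[22] = $nknklhihjimnhjhhlnnlkn
Sorted (with $ < everything):
  sorted[0] = $nknklhihjimnhjhhlnnlkn  (last char: 'n')
  sorted[1] = hhlnnlkn$nknklhihjimnhj  (last char: 'j')
  sorted[2] = hihjimnhjhhlnnlkn$nknkl  (last char: 'l')
  sorted[3] = hjhhlnnlkn$nknklhihjimn  (last char: 'n')
  sorted[4] = hjimnhjhhlnnlkn$nknklhi  (last char: 'i')
  sorted[5] = hlnnlkn$nknklhihjimnhjh  (last char: 'h')
  sorted[6] = ihjimnhjhhlnnlkn$nknklh  (last char: 'h')
  sorted[7] = imnhjhhlnnlkn$nknklhihj  (last char: 'j')
  sorted[8] = jhhlnnlkn$nknklhihjimnh  (last char: 'h')
  sorted[9] = jimnhjhhlnnlkn$nknklhih  (last char: 'h')
  sorted[10] = klhihjimnhjhhlnnlkn$nkn  (last char: 'n')
  sorted[11] = kn$nknklhihjimnhjhhlnnl  (last char: 'l')
  sorted[12] = knklhihjimnhjhhlnnlkn$n  (last char: 'n')
  sorted[13] = lhihjimnhjhhlnnlkn$nknk  (last char: 'k')
  sorted[14] = lkn$nknklhihjimnhjhhlnn  (last char: 'n')
  sorted[15] = lnnlkn$nknklhihjimnhjhh  (last char: 'h')
  sorted[16] = mnhjhhlnnlkn$nknklhihji  (last char: 'i')
  sorted[17] = n$nknklhihjimnhjhhlnnlk  (last char: 'k')
  sorted[18] = nhjhhlnnlkn$nknklhihjim  (last char: 'm')
  sorted[19] = nklhihjimnhjhhlnnlkn$nk  (last char: 'k')
  sorted[20] = nknklhihjimnhjhhlnnlkn$  (last char: '$')
  sorted[21] = nlkn$nknklhihjimnhjhhln  (last char: 'n')
  sorted[22] = nnlkn$nknklhihjimnhjhhl  (last char: 'l')
Last column: njlnihhjhhnlnknhikmk$nl
Original string S is at sorted index 20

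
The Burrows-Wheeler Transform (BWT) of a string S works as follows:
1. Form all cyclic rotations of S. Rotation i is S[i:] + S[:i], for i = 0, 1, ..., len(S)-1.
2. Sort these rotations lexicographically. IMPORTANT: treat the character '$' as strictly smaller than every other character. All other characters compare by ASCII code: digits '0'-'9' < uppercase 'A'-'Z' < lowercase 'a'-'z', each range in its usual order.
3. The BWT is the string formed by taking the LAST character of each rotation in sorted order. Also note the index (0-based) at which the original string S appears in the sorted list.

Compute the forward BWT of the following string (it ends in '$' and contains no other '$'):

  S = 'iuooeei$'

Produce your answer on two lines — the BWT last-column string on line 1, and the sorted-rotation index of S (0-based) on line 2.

Answer: ioee$oui
4

Derivation:
All 8 rotations (rotation i = S[i:]+S[:i]):
  rot[0] = iuooeei$
  rot[1] = uooeei$i
  rot[2] = ooeei$iu
  rot[3] = oeei$iuo
  rot[4] = eei$iuoo
  rot[5] = ei$iuooe
  rot[6] = i$iuooee
  rot[7] = $iuooeei
Sorted (with $ < everything):
  sorted[0] = $iuooeei  (last char: 'i')
  sorted[1] = eei$iuoo  (last char: 'o')
  sorted[2] = ei$iuooe  (last char: 'e')
  sorted[3] = i$iuooee  (last char: 'e')
  sorted[4] = iuooeei$  (last char: '$')
  sorted[5] = oeei$iuo  (last char: 'o')
  sorted[6] = ooeei$iu  (last char: 'u')
  sorted[7] = uooeei$i  (last char: 'i')
Last column: ioee$oui
Original string S is at sorted index 4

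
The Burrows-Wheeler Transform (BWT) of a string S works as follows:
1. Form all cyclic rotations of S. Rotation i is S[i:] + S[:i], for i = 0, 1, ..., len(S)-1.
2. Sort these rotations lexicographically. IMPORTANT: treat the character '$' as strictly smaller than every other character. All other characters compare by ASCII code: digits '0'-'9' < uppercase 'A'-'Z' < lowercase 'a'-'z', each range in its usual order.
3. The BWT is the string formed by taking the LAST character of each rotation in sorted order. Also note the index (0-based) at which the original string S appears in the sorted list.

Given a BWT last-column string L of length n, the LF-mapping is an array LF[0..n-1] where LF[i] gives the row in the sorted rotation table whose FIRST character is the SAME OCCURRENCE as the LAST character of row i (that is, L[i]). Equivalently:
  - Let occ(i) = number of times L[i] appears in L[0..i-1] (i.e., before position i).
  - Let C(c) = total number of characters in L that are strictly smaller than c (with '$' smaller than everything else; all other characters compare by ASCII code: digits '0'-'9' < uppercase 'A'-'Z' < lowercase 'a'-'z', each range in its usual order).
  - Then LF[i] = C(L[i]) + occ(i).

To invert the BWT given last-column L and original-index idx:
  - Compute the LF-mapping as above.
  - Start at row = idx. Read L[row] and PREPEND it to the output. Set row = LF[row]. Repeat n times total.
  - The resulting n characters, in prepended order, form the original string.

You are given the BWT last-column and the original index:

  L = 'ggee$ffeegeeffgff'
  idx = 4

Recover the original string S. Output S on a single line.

LF mapping: 13 14 1 2 0 7 8 3 4 15 5 6 9 10 16 11 12
Walk LF starting at row 4, prepending L[row]:
  step 1: row=4, L[4]='$', prepend. Next row=LF[4]=0
  step 2: row=0, L[0]='g', prepend. Next row=LF[0]=13
  step 3: row=13, L[13]='f', prepend. Next row=LF[13]=10
  step 4: row=10, L[10]='e', prepend. Next row=LF[10]=5
  step 5: row=5, L[5]='f', prepend. Next row=LF[5]=7
  step 6: row=7, L[7]='e', prepend. Next row=LF[7]=3
  step 7: row=3, L[3]='e', prepend. Next row=LF[3]=2
  step 8: row=2, L[2]='e', prepend. Next row=LF[2]=1
  step 9: row=1, L[1]='g', prepend. Next row=LF[1]=14
  step 10: row=14, L[14]='g', prepend. Next row=LF[14]=16
  step 11: row=16, L[16]='f', prepend. Next row=LF[16]=12
  step 12: row=12, L[12]='f', prepend. Next row=LF[12]=9
  step 13: row=9, L[9]='g', prepend. Next row=LF[9]=15
  step 14: row=15, L[15]='f', prepend. Next row=LF[15]=11
  step 15: row=11, L[11]='e', prepend. Next row=LF[11]=6
  step 16: row=6, L[6]='f', prepend. Next row=LF[6]=8
  step 17: row=8, L[8]='e', prepend. Next row=LF[8]=4
Reversed output: efefgffggeeefefg$

Answer: efefgffggeeefefg$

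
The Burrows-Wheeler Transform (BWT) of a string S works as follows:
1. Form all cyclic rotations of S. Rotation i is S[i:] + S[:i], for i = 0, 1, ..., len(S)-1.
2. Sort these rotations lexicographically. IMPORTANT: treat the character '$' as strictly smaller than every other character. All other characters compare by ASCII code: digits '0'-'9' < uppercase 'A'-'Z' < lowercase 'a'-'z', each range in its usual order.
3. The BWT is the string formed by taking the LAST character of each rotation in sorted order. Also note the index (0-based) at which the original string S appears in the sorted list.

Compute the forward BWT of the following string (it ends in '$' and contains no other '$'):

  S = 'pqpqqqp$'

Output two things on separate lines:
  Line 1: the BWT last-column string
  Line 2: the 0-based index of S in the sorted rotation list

All 8 rotations (rotation i = S[i:]+S[:i]):
  rot[0] = pqpqqqp$
  rot[1] = qpqqqp$p
  rot[2] = pqqqp$pq
  rot[3] = qqqp$pqp
  rot[4] = qqp$pqpq
  rot[5] = qp$pqpqq
  rot[6] = p$pqpqqq
  rot[7] = $pqpqqqp
Sorted (with $ < everything):
  sorted[0] = $pqpqqqp  (last char: 'p')
  sorted[1] = p$pqpqqq  (last char: 'q')
  sorted[2] = pqpqqqp$  (last char: '$')
  sorted[3] = pqqqp$pq  (last char: 'q')
  sorted[4] = qp$pqpqq  (last char: 'q')
  sorted[5] = qpqqqp$p  (last char: 'p')
  sorted[6] = qqp$pqpq  (last char: 'q')
  sorted[7] = qqqp$pqp  (last char: 'p')
Last column: pq$qqpqp
Original string S is at sorted index 2

Answer: pq$qqpqp
2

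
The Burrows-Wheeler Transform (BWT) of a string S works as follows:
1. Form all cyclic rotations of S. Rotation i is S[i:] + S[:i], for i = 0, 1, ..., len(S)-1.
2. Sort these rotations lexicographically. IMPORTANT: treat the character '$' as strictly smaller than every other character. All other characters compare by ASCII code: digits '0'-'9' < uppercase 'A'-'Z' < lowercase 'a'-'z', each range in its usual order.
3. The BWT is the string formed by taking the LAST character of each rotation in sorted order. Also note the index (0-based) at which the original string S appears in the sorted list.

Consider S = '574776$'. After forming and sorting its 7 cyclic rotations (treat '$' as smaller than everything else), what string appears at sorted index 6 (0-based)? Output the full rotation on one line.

Answer: 776$574

Derivation:
All 7 rotations (rotation i = S[i:]+S[:i]):
  rot[0] = 574776$
  rot[1] = 74776$5
  rot[2] = 4776$57
  rot[3] = 776$574
  rot[4] = 76$5747
  rot[5] = 6$57477
  rot[6] = $574776
Sorted (with $ < everything):
  sorted[0] = $574776
  sorted[1] = 4776$57
  sorted[2] = 574776$
  sorted[3] = 6$57477
  sorted[4] = 74776$5
  sorted[5] = 76$5747
  sorted[6] = 776$574
sorted[6] = 776$574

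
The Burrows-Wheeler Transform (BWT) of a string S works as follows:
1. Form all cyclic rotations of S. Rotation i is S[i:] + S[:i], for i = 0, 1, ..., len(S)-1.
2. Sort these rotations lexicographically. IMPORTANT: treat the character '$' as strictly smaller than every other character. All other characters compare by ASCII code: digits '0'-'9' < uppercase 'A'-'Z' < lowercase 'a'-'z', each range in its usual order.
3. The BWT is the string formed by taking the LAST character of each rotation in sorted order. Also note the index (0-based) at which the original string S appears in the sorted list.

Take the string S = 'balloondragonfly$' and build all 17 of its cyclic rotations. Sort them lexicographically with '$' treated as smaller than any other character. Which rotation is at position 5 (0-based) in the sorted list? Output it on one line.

Answer: fly$balloondragon

Derivation:
All 17 rotations (rotation i = S[i:]+S[:i]):
  rot[0] = balloondragonfly$
  rot[1] = alloondragonfly$b
  rot[2] = lloondragonfly$ba
  rot[3] = loondragonfly$bal
  rot[4] = oondragonfly$ball
  rot[5] = ondragonfly$ballo
  rot[6] = ndragonfly$balloo
  rot[7] = dragonfly$balloon
  rot[8] = ragonfly$balloond
  rot[9] = agonfly$balloondr
  rot[10] = gonfly$balloondra
  rot[11] = onfly$balloondrag
  rot[12] = nfly$balloondrago
  rot[13] = fly$balloondragon
  rot[14] = ly$balloondragonf
  rot[15] = y$balloondragonfl
  rot[16] = $balloondragonfly
Sorted (with $ < everything):
  sorted[0] = $balloondragonfly
  sorted[1] = agonfly$balloondr
  sorted[2] = alloondragonfly$b
  sorted[3] = balloondragonfly$
  sorted[4] = dragonfly$balloon
  sorted[5] = fly$balloondragon
  sorted[6] = gonfly$balloondra
  sorted[7] = lloondragonfly$ba
  sorted[8] = loondragonfly$bal
  sorted[9] = ly$balloondragonf
  sorted[10] = ndragonfly$balloo
  sorted[11] = nfly$balloondrago
  sorted[12] = ondragonfly$ballo
  sorted[13] = onfly$balloondrag
  sorted[14] = oondragonfly$ball
  sorted[15] = ragonfly$balloond
  sorted[16] = y$balloondragonfl
sorted[5] = fly$balloondragon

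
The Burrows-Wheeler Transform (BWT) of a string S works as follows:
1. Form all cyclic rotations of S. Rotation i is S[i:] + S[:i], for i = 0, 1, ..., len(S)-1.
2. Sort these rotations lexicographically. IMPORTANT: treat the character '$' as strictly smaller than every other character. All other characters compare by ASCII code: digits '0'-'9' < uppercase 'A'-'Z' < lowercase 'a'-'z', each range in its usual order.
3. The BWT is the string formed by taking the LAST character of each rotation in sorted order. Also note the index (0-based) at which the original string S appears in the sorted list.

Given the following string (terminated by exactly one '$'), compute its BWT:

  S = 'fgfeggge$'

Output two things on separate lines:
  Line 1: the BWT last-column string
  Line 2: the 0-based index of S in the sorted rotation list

All 9 rotations (rotation i = S[i:]+S[:i]):
  rot[0] = fgfeggge$
  rot[1] = gfeggge$f
  rot[2] = feggge$fg
  rot[3] = eggge$fgf
  rot[4] = ggge$fgfe
  rot[5] = gge$fgfeg
  rot[6] = ge$fgfegg
  rot[7] = e$fgfeggg
  rot[8] = $fgfeggge
Sorted (with $ < everything):
  sorted[0] = $fgfeggge  (last char: 'e')
  sorted[1] = e$fgfeggg  (last char: 'g')
  sorted[2] = eggge$fgf  (last char: 'f')
  sorted[3] = feggge$fg  (last char: 'g')
  sorted[4] = fgfeggge$  (last char: '$')
  sorted[5] = ge$fgfegg  (last char: 'g')
  sorted[6] = gfeggge$f  (last char: 'f')
  sorted[7] = gge$fgfeg  (last char: 'g')
  sorted[8] = ggge$fgfe  (last char: 'e')
Last column: egfg$gfge
Original string S is at sorted index 4

Answer: egfg$gfge
4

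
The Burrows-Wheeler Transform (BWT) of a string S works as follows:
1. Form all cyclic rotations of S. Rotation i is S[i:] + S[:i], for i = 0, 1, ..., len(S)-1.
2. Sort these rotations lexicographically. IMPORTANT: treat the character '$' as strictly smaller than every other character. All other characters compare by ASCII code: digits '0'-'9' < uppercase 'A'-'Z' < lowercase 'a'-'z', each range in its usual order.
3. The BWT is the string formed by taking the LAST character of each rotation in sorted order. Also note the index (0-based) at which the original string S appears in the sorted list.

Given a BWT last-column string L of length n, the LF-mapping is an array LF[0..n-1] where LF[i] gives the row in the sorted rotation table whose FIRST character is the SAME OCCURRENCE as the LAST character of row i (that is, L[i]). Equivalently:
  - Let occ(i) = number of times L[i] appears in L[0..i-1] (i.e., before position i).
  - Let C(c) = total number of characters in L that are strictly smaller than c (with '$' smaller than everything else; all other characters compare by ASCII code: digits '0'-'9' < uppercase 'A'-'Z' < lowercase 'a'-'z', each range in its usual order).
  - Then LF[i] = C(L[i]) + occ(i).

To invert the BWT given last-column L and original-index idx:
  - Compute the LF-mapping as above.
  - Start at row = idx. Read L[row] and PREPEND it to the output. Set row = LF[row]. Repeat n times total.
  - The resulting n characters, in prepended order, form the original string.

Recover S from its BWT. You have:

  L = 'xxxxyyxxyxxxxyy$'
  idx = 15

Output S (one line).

LF mapping: 1 2 3 4 11 12 5 6 13 7 8 9 10 14 15 0
Walk LF starting at row 15, prepending L[row]:
  step 1: row=15, L[15]='$', prepend. Next row=LF[15]=0
  step 2: row=0, L[0]='x', prepend. Next row=LF[0]=1
  step 3: row=1, L[1]='x', prepend. Next row=LF[1]=2
  step 4: row=2, L[2]='x', prepend. Next row=LF[2]=3
  step 5: row=3, L[3]='x', prepend. Next row=LF[3]=4
  step 6: row=4, L[4]='y', prepend. Next row=LF[4]=11
  step 7: row=11, L[11]='x', prepend. Next row=LF[11]=9
  step 8: row=9, L[9]='x', prepend. Next row=LF[9]=7
  step 9: row=7, L[7]='x', prepend. Next row=LF[7]=6
  step 10: row=6, L[6]='x', prepend. Next row=LF[6]=5
  step 11: row=5, L[5]='y', prepend. Next row=LF[5]=12
  step 12: row=12, L[12]='x', prepend. Next row=LF[12]=10
  step 13: row=10, L[10]='x', prepend. Next row=LF[10]=8
  step 14: row=8, L[8]='y', prepend. Next row=LF[8]=13
  step 15: row=13, L[13]='y', prepend. Next row=LF[13]=14
  step 16: row=14, L[14]='y', prepend. Next row=LF[14]=15
Reversed output: yyyxxyxxxxyxxxx$

Answer: yyyxxyxxxxyxxxx$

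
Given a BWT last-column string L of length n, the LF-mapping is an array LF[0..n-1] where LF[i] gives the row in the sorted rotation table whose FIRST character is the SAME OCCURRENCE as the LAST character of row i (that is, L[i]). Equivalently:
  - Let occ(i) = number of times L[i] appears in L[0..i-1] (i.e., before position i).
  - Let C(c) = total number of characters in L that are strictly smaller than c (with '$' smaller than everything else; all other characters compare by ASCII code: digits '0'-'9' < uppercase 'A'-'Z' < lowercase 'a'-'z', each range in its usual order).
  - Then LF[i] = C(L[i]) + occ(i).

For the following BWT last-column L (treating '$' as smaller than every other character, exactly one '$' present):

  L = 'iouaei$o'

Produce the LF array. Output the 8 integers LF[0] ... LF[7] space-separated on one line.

Char counts: '$':1, 'a':1, 'e':1, 'i':2, 'o':2, 'u':1
C (first-col start): C('$')=0, C('a')=1, C('e')=2, C('i')=3, C('o')=5, C('u')=7
L[0]='i': occ=0, LF[0]=C('i')+0=3+0=3
L[1]='o': occ=0, LF[1]=C('o')+0=5+0=5
L[2]='u': occ=0, LF[2]=C('u')+0=7+0=7
L[3]='a': occ=0, LF[3]=C('a')+0=1+0=1
L[4]='e': occ=0, LF[4]=C('e')+0=2+0=2
L[5]='i': occ=1, LF[5]=C('i')+1=3+1=4
L[6]='$': occ=0, LF[6]=C('$')+0=0+0=0
L[7]='o': occ=1, LF[7]=C('o')+1=5+1=6

Answer: 3 5 7 1 2 4 0 6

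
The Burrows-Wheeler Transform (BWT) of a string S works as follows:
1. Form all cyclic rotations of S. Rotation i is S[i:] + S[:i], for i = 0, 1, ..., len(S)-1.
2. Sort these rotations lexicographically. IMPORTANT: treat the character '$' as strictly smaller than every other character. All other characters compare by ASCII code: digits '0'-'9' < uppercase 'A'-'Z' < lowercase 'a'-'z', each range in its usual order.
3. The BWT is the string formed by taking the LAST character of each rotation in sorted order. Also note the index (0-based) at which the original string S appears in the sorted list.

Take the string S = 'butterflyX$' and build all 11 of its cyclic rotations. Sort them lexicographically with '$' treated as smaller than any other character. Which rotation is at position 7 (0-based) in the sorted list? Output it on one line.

All 11 rotations (rotation i = S[i:]+S[:i]):
  rot[0] = butterflyX$
  rot[1] = utterflyX$b
  rot[2] = tterflyX$bu
  rot[3] = terflyX$but
  rot[4] = erflyX$butt
  rot[5] = rflyX$butte
  rot[6] = flyX$butter
  rot[7] = lyX$butterf
  rot[8] = yX$butterfl
  rot[9] = X$butterfly
  rot[10] = $butterflyX
Sorted (with $ < everything):
  sorted[0] = $butterflyX
  sorted[1] = X$butterfly
  sorted[2] = butterflyX$
  sorted[3] = erflyX$butt
  sorted[4] = flyX$butter
  sorted[5] = lyX$butterf
  sorted[6] = rflyX$butte
  sorted[7] = terflyX$but
  sorted[8] = tterflyX$bu
  sorted[9] = utterflyX$b
  sorted[10] = yX$butterfl
sorted[7] = terflyX$but

Answer: terflyX$but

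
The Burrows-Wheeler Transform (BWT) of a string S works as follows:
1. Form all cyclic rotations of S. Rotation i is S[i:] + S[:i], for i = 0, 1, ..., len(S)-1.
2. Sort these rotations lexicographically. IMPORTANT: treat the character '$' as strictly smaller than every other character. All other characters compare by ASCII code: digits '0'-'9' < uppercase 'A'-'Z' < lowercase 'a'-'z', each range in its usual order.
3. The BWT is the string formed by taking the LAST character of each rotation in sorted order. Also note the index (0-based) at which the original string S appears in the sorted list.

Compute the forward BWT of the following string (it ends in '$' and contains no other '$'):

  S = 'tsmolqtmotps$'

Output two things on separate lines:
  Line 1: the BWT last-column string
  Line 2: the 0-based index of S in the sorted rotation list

Answer: sostmmtlptqo$
12

Derivation:
All 13 rotations (rotation i = S[i:]+S[:i]):
  rot[0] = tsmolqtmotps$
  rot[1] = smolqtmotps$t
  rot[2] = molqtmotps$ts
  rot[3] = olqtmotps$tsm
  rot[4] = lqtmotps$tsmo
  rot[5] = qtmotps$tsmol
  rot[6] = tmotps$tsmolq
  rot[7] = motps$tsmolqt
  rot[8] = otps$tsmolqtm
  rot[9] = tps$tsmolqtmo
  rot[10] = ps$tsmolqtmot
  rot[11] = s$tsmolqtmotp
  rot[12] = $tsmolqtmotps
Sorted (with $ < everything):
  sorted[0] = $tsmolqtmotps  (last char: 's')
  sorted[1] = lqtmotps$tsmo  (last char: 'o')
  sorted[2] = molqtmotps$ts  (last char: 's')
  sorted[3] = motps$tsmolqt  (last char: 't')
  sorted[4] = olqtmotps$tsm  (last char: 'm')
  sorted[5] = otps$tsmolqtm  (last char: 'm')
  sorted[6] = ps$tsmolqtmot  (last char: 't')
  sorted[7] = qtmotps$tsmol  (last char: 'l')
  sorted[8] = s$tsmolqtmotp  (last char: 'p')
  sorted[9] = smolqtmotps$t  (last char: 't')
  sorted[10] = tmotps$tsmolq  (last char: 'q')
  sorted[11] = tps$tsmolqtmo  (last char: 'o')
  sorted[12] = tsmolqtmotps$  (last char: '$')
Last column: sostmmtlptqo$
Original string S is at sorted index 12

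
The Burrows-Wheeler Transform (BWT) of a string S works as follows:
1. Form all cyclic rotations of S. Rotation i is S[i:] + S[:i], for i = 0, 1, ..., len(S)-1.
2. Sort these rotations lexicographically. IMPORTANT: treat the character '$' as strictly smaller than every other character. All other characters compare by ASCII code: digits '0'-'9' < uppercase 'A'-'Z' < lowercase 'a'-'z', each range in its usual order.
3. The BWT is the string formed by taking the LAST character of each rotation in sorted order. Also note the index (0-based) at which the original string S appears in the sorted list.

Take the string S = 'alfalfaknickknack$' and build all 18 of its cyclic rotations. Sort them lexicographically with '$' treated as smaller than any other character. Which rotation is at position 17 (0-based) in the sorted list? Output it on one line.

All 18 rotations (rotation i = S[i:]+S[:i]):
  rot[0] = alfalfaknickknack$
  rot[1] = lfalfaknickknack$a
  rot[2] = falfaknickknack$al
  rot[3] = alfaknickknack$alf
  rot[4] = lfaknickknack$alfa
  rot[5] = faknickknack$alfal
  rot[6] = aknickknack$alfalf
  rot[7] = knickknack$alfalfa
  rot[8] = nickknack$alfalfak
  rot[9] = ickknack$alfalfakn
  rot[10] = ckknack$alfalfakni
  rot[11] = kknack$alfalfaknic
  rot[12] = knack$alfalfaknick
  rot[13] = nack$alfalfaknickk
  rot[14] = ack$alfalfaknickkn
  rot[15] = ck$alfalfaknickkna
  rot[16] = k$alfalfaknickknac
  rot[17] = $alfalfaknickknack
Sorted (with $ < everything):
  sorted[0] = $alfalfaknickknack
  sorted[1] = ack$alfalfaknickkn
  sorted[2] = aknickknack$alfalf
  sorted[3] = alfaknickknack$alf
  sorted[4] = alfalfaknickknack$
  sorted[5] = ck$alfalfaknickkna
  sorted[6] = ckknack$alfalfakni
  sorted[7] = faknickknack$alfal
  sorted[8] = falfaknickknack$al
  sorted[9] = ickknack$alfalfakn
  sorted[10] = k$alfalfaknickknac
  sorted[11] = kknack$alfalfaknic
  sorted[12] = knack$alfalfaknick
  sorted[13] = knickknack$alfalfa
  sorted[14] = lfaknickknack$alfa
  sorted[15] = lfalfaknickknack$a
  sorted[16] = nack$alfalfaknickk
  sorted[17] = nickknack$alfalfak
sorted[17] = nickknack$alfalfak

Answer: nickknack$alfalfak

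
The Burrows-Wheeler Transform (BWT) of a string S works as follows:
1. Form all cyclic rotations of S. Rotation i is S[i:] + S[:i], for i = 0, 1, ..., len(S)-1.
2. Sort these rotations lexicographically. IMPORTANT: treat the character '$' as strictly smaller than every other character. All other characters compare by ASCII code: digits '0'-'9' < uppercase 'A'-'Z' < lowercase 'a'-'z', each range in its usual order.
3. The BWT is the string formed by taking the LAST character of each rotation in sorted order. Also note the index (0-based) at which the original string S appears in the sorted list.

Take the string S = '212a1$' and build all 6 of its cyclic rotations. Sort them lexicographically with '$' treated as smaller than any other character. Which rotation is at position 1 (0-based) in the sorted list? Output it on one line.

Answer: 1$212a

Derivation:
All 6 rotations (rotation i = S[i:]+S[:i]):
  rot[0] = 212a1$
  rot[1] = 12a1$2
  rot[2] = 2a1$21
  rot[3] = a1$212
  rot[4] = 1$212a
  rot[5] = $212a1
Sorted (with $ < everything):
  sorted[0] = $212a1
  sorted[1] = 1$212a
  sorted[2] = 12a1$2
  sorted[3] = 212a1$
  sorted[4] = 2a1$21
  sorted[5] = a1$212
sorted[1] = 1$212a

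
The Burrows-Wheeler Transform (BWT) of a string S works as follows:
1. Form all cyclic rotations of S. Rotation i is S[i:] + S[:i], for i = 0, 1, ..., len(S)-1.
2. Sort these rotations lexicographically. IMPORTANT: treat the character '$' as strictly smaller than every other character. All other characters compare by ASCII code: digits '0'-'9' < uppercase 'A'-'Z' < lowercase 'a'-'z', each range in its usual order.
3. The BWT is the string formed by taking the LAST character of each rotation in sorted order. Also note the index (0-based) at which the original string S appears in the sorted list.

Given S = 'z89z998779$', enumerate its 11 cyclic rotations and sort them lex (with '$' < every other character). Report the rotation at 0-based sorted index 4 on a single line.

All 11 rotations (rotation i = S[i:]+S[:i]):
  rot[0] = z89z998779$
  rot[1] = 89z998779$z
  rot[2] = 9z998779$z8
  rot[3] = z998779$z89
  rot[4] = 998779$z89z
  rot[5] = 98779$z89z9
  rot[6] = 8779$z89z99
  rot[7] = 779$z89z998
  rot[8] = 79$z89z9987
  rot[9] = 9$z89z99877
  rot[10] = $z89z998779
Sorted (with $ < everything):
  sorted[0] = $z89z998779
  sorted[1] = 779$z89z998
  sorted[2] = 79$z89z9987
  sorted[3] = 8779$z89z99
  sorted[4] = 89z998779$z
  sorted[5] = 9$z89z99877
  sorted[6] = 98779$z89z9
  sorted[7] = 998779$z89z
  sorted[8] = 9z998779$z8
  sorted[9] = z89z998779$
  sorted[10] = z998779$z89
sorted[4] = 89z998779$z

Answer: 89z998779$z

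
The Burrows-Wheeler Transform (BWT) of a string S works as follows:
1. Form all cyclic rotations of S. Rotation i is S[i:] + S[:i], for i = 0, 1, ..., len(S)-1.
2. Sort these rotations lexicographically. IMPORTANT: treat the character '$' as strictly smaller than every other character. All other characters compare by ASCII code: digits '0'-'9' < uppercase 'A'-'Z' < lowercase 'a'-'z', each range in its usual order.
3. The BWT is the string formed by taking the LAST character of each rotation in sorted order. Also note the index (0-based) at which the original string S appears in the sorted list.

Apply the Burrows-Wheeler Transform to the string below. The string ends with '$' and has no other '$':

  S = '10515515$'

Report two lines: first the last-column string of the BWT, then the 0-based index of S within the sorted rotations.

All 9 rotations (rotation i = S[i:]+S[:i]):
  rot[0] = 10515515$
  rot[1] = 0515515$1
  rot[2] = 515515$10
  rot[3] = 15515$105
  rot[4] = 5515$1051
  rot[5] = 515$10515
  rot[6] = 15$105155
  rot[7] = 5$1051551
  rot[8] = $10515515
Sorted (with $ < everything):
  sorted[0] = $10515515  (last char: '5')
  sorted[1] = 0515515$1  (last char: '1')
  sorted[2] = 10515515$  (last char: '$')
  sorted[3] = 15$105155  (last char: '5')
  sorted[4] = 15515$105  (last char: '5')
  sorted[5] = 5$1051551  (last char: '1')
  sorted[6] = 515$10515  (last char: '5')
  sorted[7] = 515515$10  (last char: '0')
  sorted[8] = 5515$1051  (last char: '1')
Last column: 51$551501
Original string S is at sorted index 2

Answer: 51$551501
2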